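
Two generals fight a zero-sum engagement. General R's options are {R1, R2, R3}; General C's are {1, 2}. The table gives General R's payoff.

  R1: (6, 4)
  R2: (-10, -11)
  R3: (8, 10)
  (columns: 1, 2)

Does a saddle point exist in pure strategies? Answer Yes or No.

Yes

Row minima: R1 → 4, R2 → -11, R3 → 8; maximin = 8.
Column maxima: 1 → 8, 2 → 10; minimax = 8.
maximin = minimax = 8, so a saddle point exists.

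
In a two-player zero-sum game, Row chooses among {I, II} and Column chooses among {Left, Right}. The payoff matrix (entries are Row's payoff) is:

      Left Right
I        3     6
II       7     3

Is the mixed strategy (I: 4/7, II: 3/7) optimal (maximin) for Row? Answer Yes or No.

Against Left this mix gives (4/7)·3 + (3/7)·7 = 33/7.
Against Right this mix gives (4/7)·6 + (3/7)·3 = 33/7.
All of Column's active replies (Left, Right) yield 33/7, and no column does worse for Row. The mix makes Column indifferent and guarantees 33/7, so it is optimal.

Yes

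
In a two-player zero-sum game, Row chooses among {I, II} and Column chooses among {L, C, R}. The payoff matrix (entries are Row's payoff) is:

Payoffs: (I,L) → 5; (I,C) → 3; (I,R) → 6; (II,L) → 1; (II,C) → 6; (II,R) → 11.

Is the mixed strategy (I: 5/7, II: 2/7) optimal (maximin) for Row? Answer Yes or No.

Yes

Against L this mix gives (5/7)·5 + (2/7)·1 = 27/7.
Against C this mix gives (5/7)·3 + (2/7)·6 = 27/7.
Against R this mix gives (5/7)·6 + (2/7)·11 = 52/7.
All of Column's active replies (L, C) yield 27/7, and no column does worse for Row. The mix makes Column indifferent and guarantees 27/7, so it is optimal.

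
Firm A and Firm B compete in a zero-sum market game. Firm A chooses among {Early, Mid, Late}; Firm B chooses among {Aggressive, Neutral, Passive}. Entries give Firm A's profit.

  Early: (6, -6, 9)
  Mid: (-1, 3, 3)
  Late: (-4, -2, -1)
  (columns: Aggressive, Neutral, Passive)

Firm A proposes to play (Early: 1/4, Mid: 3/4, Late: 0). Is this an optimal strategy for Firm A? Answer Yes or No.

Yes

Against Aggressive this mix gives (1/4)·6 + (3/4)·(-1) = 3/4.
Against Neutral this mix gives (1/4)·(-6) + (3/4)·3 = 3/4.
Against Passive this mix gives (1/4)·9 + (3/4)·3 = 9/2.
All of Firm B's active replies (Aggressive, Neutral) yield 3/4, and no column does worse for Firm A. The mix makes Firm B indifferent and guarantees 3/4, so it is optimal.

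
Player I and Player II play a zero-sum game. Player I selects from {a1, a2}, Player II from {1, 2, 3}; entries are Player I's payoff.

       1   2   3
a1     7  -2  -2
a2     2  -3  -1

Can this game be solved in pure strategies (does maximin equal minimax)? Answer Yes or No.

Row minima: a1 → -2, a2 → -3; maximin = -2.
Column maxima: 1 → 7, 2 → -2, 3 → -1; minimax = -2.
maximin = minimax = -2, so a saddle point exists.

Yes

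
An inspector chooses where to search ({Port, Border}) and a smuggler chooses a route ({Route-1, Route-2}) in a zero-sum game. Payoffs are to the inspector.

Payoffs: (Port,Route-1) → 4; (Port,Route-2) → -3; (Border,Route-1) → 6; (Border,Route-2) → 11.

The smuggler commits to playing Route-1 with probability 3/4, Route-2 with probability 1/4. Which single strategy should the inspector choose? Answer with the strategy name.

Border

Expected payoff of Port: (3/4)·4 + (1/4)·(-3) = 9/4.
Expected payoff of Border: (3/4)·6 + (1/4)·11 = 29/4.
The largest is 29/4, so the inspector's best response is Border.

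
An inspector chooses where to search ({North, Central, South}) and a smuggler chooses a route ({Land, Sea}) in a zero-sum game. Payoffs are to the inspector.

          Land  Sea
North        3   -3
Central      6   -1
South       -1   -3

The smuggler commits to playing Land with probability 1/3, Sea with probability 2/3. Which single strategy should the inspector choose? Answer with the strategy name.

Expected payoff of North: (1/3)·3 + (2/3)·(-3) = -1.
Expected payoff of Central: (1/3)·6 + (2/3)·(-1) = 4/3.
Expected payoff of South: (1/3)·(-1) + (2/3)·(-3) = -7/3.
The largest is 4/3, so the inspector's best response is Central.

Central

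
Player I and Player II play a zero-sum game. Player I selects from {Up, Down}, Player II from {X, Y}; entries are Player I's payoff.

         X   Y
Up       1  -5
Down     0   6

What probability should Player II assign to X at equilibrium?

Row minima: Up → -5, Down → 0; maximin = 0.
Column maxima: X → 1, Y → 6; minimax = 1.
0 ≠ 1, so there is no saddle point; optimal play is mixed.
Let Player I play Up with probability p. Expected payoff against X: 1p + 0(1−p) = p; against Y: (-5)p + 6(1−p) = −11p + 6.
Setting these equal: p = −11p + 6 ⇒ 12p = 6 ⇒ p = 1/2, and the value is (1)·(1/2) = 1/2.
For Player II: with q = P(X), equating Up's and Down's payoffs gives 6q − 5 = −6q + 6 ⇒ q = 11/12.

11/12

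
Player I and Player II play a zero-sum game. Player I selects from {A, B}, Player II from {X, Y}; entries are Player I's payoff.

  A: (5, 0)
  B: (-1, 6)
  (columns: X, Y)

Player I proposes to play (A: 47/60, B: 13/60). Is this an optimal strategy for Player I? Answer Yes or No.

Against X this mix gives (47/60)·5 + (13/60)·(-1) = 37/10.
Against Y this mix gives (47/60)·0 + (13/60)·6 = 13/10.
Player II will play Y, holding Player I to 13/10. Shifting weight toward the row that does better against Y would raise this floor (the equalizing mix achieves 5/2 against both Y and X), so the proposed strategy is not optimal.

No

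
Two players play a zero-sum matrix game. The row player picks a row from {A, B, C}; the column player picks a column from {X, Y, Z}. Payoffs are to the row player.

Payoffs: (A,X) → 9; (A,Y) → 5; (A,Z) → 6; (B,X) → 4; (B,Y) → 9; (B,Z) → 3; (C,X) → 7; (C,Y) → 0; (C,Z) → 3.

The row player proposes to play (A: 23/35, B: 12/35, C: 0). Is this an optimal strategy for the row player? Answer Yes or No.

No

Against X this mix gives (23/35)·9 + (12/35)·4 = 51/7.
Against Y this mix gives (23/35)·5 + (12/35)·9 = 223/35.
Against Z this mix gives (23/35)·6 + (12/35)·3 = 174/35.
The column player will play Z, holding the row player to 174/35. Shifting weight toward the row that does better against Z would raise this floor (the equalizing mix achieves 39/7 against both Z and Y), so the proposed strategy is not optimal.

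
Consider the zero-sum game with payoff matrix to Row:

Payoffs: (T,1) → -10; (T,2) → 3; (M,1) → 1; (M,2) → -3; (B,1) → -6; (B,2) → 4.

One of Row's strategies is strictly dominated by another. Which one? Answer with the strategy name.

T

B gives a strictly higher payoff than T against every column: -6 > -10, 4 > 3.
So T is strictly dominated and Row never plays it.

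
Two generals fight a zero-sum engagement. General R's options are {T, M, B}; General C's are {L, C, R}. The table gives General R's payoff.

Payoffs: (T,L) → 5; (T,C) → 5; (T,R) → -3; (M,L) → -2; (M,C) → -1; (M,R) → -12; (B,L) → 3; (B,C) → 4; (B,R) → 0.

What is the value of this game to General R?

0

Row minima: T → -3, M → -12, B → 0; maximin = 0.
Column maxima: L → 5, C → 5, R → 0; minimax = 0.
Since maximin = minimax = 0, there is a saddle point and the value is 0.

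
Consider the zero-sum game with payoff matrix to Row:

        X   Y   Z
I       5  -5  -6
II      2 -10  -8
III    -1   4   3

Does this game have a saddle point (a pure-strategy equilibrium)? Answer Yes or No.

No

Row minima: I → -6, II → -10, III → -1; maximin = -1.
Column maxima: X → 5, Y → 4, Z → 3; minimax = 3.
-1 ≠ 3, so no pure-strategy equilibrium exists.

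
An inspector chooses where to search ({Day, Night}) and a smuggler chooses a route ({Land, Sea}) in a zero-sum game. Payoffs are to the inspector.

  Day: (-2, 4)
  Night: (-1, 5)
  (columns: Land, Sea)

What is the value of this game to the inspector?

-1

Row minima: Day → -2, Night → -1; maximin = -1.
Column maxima: Land → -1, Sea → 5; minimax = -1.
Since maximin = minimax = -1, there is a saddle point and the value is -1.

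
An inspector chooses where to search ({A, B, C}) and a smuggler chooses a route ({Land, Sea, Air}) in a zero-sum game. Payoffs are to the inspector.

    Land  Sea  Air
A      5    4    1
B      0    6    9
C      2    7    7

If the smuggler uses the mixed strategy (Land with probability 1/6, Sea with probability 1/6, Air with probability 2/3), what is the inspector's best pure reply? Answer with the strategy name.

Expected payoff of A: (1/6)·5 + (1/6)·4 + (2/3)·1 = 13/6.
Expected payoff of B: (1/6)·0 + (1/6)·6 + (2/3)·9 = 7.
Expected payoff of C: (1/6)·2 + (1/6)·7 + (2/3)·7 = 37/6.
The largest is 7, so the inspector's best response is B.

B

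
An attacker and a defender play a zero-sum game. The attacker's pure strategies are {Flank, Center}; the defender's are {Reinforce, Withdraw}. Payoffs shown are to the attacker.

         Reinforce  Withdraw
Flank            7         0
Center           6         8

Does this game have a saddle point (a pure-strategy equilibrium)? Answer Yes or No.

No

Row minima: Flank → 0, Center → 6; maximin = 6.
Column maxima: Reinforce → 7, Withdraw → 8; minimax = 7.
6 ≠ 7, so no pure-strategy equilibrium exists.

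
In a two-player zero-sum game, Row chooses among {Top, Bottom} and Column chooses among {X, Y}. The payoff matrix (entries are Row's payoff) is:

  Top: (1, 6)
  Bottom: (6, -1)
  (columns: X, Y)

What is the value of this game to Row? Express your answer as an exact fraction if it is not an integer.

37/12

Row minima: Top → 1, Bottom → -1; maximin = 1.
Column maxima: X → 6, Y → 6; minimax = 6.
1 ≠ 6, so there is no saddle point; optimal play is mixed.
Let Row play Top with probability p. Expected payoff against X: 1p + 6(1−p) = −5p + 6; against Y: 6p + (-1)(1−p) = 7p − 1.
Setting these equal: −5p + 6 = 7p − 1 ⇒ −12p = -7 ⇒ p = 7/12, and the value is (-5)·(7/12) + 6 = 37/12.
For Column: with q = P(X), equating Top's and Bottom's payoffs gives −5q + 6 = 7q − 1 ⇒ q = 7/12.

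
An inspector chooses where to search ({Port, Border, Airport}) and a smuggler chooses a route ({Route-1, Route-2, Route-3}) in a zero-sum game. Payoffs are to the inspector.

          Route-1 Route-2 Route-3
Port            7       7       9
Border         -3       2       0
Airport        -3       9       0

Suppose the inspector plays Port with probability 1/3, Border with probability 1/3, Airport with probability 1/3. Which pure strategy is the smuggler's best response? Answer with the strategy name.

Route-1

If the smuggler plays Route-1, the inspector's expected payoff is (1/3)·7 + (1/3)·(-3) + (1/3)·(-3) = 1/3.
If the smuggler plays Route-2, the inspector's expected payoff is (1/3)·7 + (1/3)·2 + (1/3)·9 = 6.
If the smuggler plays Route-3, the inspector's expected payoff is (1/3)·9 + (1/3)·0 + (1/3)·0 = 3.
The smuggler minimizes the inspector's payoff; the smallest is 1/3, so the best response is Route-1.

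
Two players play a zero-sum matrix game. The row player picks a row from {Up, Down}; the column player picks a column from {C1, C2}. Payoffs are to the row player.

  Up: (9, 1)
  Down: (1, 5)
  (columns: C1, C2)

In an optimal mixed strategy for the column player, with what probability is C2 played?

Row minima: Up → 1, Down → 1; maximin = 1.
Column maxima: C1 → 9, C2 → 5; minimax = 5.
1 ≠ 5, so there is no saddle point; optimal play is mixed.
Let the row player play Up with probability p. Expected payoff against C1: 9p + 1(1−p) = 8p + 1; against C2: 1p + 5(1−p) = −4p + 5.
Setting these equal: 8p + 1 = −4p + 5 ⇒ 12p = 4 ⇒ p = 1/3, and the value is (8)·(1/3) + 1 = 11/3.
For the column player: with q = P(C1), equating Up's and Down's payoffs gives 8q + 1 = −4q + 5 ⇒ q = 1/3.

2/3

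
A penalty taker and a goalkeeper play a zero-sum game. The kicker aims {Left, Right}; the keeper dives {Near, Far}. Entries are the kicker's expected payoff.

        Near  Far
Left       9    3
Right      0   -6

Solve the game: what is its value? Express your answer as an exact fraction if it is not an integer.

Row minima: Left → 3, Right → -6; maximin = 3.
Column maxima: Near → 9, Far → 3; minimax = 3.
Since maximin = minimax = 3, there is a saddle point and the value is 3.

3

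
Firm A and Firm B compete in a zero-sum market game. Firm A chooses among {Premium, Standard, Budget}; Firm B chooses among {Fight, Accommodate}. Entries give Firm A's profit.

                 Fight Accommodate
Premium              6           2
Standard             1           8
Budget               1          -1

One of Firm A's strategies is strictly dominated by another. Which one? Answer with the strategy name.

Budget

Premium gives a strictly higher payoff than Budget against every column: 6 > 1, 2 > -1.
So Budget is strictly dominated and Firm A never plays it.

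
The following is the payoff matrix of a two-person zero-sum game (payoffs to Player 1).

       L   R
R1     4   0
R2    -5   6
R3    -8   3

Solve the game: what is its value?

Row minima: R1 → 0, R2 → -5, R3 → -8; maximin = 0.
Column maxima: L → 4, R → 6; minimax = 4.
0 ≠ 4, so there is no saddle point; optimal play is mixed.
R3 is strictly dominated by R2, so Player 1 never plays it.
On the remaining 2×2 (R1, R2 vs L, R):
Let Player 1 play R1 with probability p. Expected payoff against L: 4p + (-5)(1−p) = 9p − 5; against R: 0p + 6(1−p) = −6p + 6.
Setting these equal: 9p − 5 = −6p + 6 ⇒ 15p = 11 ⇒ p = 11/15, and the value is (9)·(11/15) − 5 = 8/5.
For Player 2: with q = P(L), equating R1's and R2's payoffs gives 4q = −11q + 6 ⇒ q = 2/5.

8/5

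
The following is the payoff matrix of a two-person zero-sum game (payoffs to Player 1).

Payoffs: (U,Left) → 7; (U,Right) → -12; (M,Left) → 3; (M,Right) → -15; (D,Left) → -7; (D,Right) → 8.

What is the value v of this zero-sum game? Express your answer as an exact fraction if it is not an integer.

Row minima: U → -12, M → -15, D → -7; maximin = -7.
Column maxima: Left → 7, Right → 8; minimax = 7.
-7 ≠ 7, so there is no saddle point; optimal play is mixed.
M is strictly dominated by U, so Player 1 never plays it.
On the remaining 2×2 (U, D vs Left, Right):
Let Player 1 play U with probability p. Expected payoff against Left: 7p + (-7)(1−p) = 14p − 7; against Right: (-12)p + 8(1−p) = −20p + 8.
Setting these equal: 14p − 7 = −20p + 8 ⇒ 34p = 15 ⇒ p = 15/34, and the value is (14)·(15/34) − 7 = -14/17.
For Player 2: with q = P(Left), equating U's and D's payoffs gives 19q − 12 = −15q + 8 ⇒ q = 10/17.

-14/17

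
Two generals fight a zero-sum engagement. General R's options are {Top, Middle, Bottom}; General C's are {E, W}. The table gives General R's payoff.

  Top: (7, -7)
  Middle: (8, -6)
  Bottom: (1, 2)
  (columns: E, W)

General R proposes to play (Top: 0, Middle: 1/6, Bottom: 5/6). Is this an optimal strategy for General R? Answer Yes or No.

Against E this mix gives (1/6)·8 + (5/6)·1 = 13/6.
Against W this mix gives (1/6)·(-6) + (5/6)·2 = 2/3.
General C will play W, holding General R to 2/3. Shifting weight toward the row that does better against W would raise this floor (the equalizing mix achieves 22/15 against both W and E), so the proposed strategy is not optimal.

No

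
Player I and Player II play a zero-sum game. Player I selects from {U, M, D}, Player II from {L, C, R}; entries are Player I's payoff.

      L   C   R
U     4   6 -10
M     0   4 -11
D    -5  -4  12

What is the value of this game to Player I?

Row minima: U → -10, M → -11, D → -5; maximin = -5.
Column maxima: L → 4, C → 6, R → 12; minimax = 4.
-5 ≠ 4, so there is no saddle point; optimal play is mixed.
M is strictly dominated by U, so Player I never plays it.
C is strictly dominated by L (it gives Player I strictly more in every row), so Player II never plays it.
On the remaining 2×2 (U, D vs L, R):
Let Player I play U with probability p. Expected payoff against L: 4p + (-5)(1−p) = 9p − 5; against R: (-10)p + 12(1−p) = −22p + 12.
Setting these equal: 9p − 5 = −22p + 12 ⇒ 31p = 17 ⇒ p = 17/31, and the value is (9)·(17/31) − 5 = -2/31.
For Player II: with q = P(L), equating U's and D's payoffs gives 14q − 10 = −17q + 12 ⇒ q = 22/31.

-2/31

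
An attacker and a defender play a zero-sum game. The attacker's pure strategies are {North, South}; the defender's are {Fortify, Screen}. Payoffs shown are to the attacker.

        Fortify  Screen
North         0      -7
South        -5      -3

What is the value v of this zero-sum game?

Row minima: North → -7, South → -5; maximin = -5.
Column maxima: Fortify → 0, Screen → -3; minimax = -3.
-5 ≠ -3, so there is no saddle point; optimal play is mixed.
Let the attacker play North with probability p. Expected payoff against Fortify: 0p + (-5)(1−p) = 5p − 5; against Screen: (-7)p + (-3)(1−p) = −4p − 3.
Setting these equal: 5p − 5 = −4p − 3 ⇒ 9p = 2 ⇒ p = 2/9, and the value is (5)·(2/9) − 5 = -35/9.
For the defender: with q = P(Fortify), equating North's and South's payoffs gives 7q − 7 = −2q − 3 ⇒ q = 4/9.

-35/9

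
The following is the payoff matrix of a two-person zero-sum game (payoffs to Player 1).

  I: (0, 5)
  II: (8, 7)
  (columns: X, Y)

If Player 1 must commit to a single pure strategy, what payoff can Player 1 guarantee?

7

Row minima: I → 0, II → 7.
The best of these is 7.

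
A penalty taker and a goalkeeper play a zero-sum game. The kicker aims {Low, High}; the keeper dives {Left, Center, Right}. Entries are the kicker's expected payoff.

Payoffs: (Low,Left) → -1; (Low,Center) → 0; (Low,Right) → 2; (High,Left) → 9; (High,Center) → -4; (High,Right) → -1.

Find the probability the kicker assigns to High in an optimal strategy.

Row minima: Low → -1, High → -4; maximin = -1.
Column maxima: Left → 9, Center → 0, Right → 2; minimax = 0.
-1 ≠ 0, so there is no saddle point; optimal play is mixed.
Right is strictly dominated by Center (it gives the kicker strictly more in every row), so the keeper never plays it.
On the remaining 2×2 (Low, High vs Left, Center):
Let the kicker play Low with probability p. Expected payoff against Left: (-1)p + 9(1−p) = −10p + 9; against Center: 0p + (-4)(1−p) = 4p − 4.
Setting these equal: −10p + 9 = 4p − 4 ⇒ −14p = -13 ⇒ p = 13/14, and the value is (-10)·(13/14) + 9 = -2/7.
For the keeper: with q = P(Left), equating Low's and High's payoffs gives −q = 13q − 4 ⇒ q = 2/7.

1/14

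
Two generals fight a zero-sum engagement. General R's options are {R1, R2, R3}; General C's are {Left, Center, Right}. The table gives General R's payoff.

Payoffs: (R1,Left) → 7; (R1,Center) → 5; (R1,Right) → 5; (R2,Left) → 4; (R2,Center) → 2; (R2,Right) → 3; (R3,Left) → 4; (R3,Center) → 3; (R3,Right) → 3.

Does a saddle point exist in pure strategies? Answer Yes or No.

Row minima: R1 → 5, R2 → 2, R3 → 3; maximin = 5.
Column maxima: Left → 7, Center → 5, Right → 5; minimax = 5.
maximin = minimax = 5, so a saddle point exists.

Yes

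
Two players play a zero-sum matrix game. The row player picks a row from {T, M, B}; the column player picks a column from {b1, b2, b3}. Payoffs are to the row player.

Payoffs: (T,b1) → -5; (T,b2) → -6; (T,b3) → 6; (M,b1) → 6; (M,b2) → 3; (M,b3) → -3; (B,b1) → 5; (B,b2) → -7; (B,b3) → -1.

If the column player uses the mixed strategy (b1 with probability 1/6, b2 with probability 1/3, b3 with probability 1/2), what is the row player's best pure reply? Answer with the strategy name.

M

Expected payoff of T: (1/6)·(-5) + (1/3)·(-6) + (1/2)·6 = 1/6.
Expected payoff of M: (1/6)·6 + (1/3)·3 + (1/2)·(-3) = 1/2.
Expected payoff of B: (1/6)·5 + (1/3)·(-7) + (1/2)·(-1) = -2.
The largest is 1/2, so the row player's best response is M.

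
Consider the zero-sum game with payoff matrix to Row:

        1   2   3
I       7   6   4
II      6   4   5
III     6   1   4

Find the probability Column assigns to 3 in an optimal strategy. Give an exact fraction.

2/3

Row minima: I → 4, II → 4, III → 1; maximin = 4.
Column maxima: 1 → 7, 2 → 6, 3 → 5; minimax = 5.
4 ≠ 5, so there is no saddle point; optimal play is mixed.
1 is strictly dominated by 2 (it gives Row strictly more in every row), so Column never plays it.
With 1 eliminated, III is strictly dominated by II (II gives Row strictly more in every remaining column), so Row never plays it.
On the remaining 2×2 (I, II vs 2, 3):
Let Row play I with probability p. Expected payoff against 2: 6p + 4(1−p) = 2p + 4; against 3: 4p + 5(1−p) = −p + 5.
Setting these equal: 2p + 4 = −p + 5 ⇒ 3p = 1 ⇒ p = 1/3, and the value is (2)·(1/3) + 4 = 14/3.
For Column: with q = P(2), equating I's and II's payoffs gives 2q + 4 = −q + 5 ⇒ q = 1/3.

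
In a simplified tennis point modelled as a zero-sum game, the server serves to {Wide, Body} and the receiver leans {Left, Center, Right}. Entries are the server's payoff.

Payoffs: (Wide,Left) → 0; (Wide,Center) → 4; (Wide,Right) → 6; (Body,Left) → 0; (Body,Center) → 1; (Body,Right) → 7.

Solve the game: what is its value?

Row minima: Wide → 0, Body → 0; maximin = 0.
Column maxima: Left → 0, Center → 4, Right → 7; minimax = 0.
Since maximin = minimax = 0, there is a saddle point and the value is 0.

0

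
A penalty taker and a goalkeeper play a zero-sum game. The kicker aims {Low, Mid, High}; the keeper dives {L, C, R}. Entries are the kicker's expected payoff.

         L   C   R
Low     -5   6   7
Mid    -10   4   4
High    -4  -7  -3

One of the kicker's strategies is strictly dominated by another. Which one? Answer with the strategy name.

Mid

Low gives a strictly higher payoff than Mid against every column: -5 > -10, 6 > 4, 7 > 4.
So Mid is strictly dominated and the kicker never plays it.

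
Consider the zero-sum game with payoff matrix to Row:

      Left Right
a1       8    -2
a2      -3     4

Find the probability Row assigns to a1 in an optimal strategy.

7/17

Row minima: a1 → -2, a2 → -3; maximin = -2.
Column maxima: Left → 8, Right → 4; minimax = 4.
-2 ≠ 4, so there is no saddle point; optimal play is mixed.
Let Row play a1 with probability p. Expected payoff against Left: 8p + (-3)(1−p) = 11p − 3; against Right: (-2)p + 4(1−p) = −6p + 4.
Setting these equal: 11p − 3 = −6p + 4 ⇒ 17p = 7 ⇒ p = 7/17, and the value is (11)·(7/17) − 3 = 26/17.
For Column: with q = P(Left), equating a1's and a2's payoffs gives 10q − 2 = −7q + 4 ⇒ q = 6/17.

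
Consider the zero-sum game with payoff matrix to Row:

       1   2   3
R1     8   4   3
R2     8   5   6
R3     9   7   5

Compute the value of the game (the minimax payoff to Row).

Row minima: R1 → 3, R2 → 5, R3 → 5; maximin = 5.
Column maxima: 1 → 9, 2 → 7, 3 → 6; minimax = 6.
5 ≠ 6, so there is no saddle point; optimal play is mixed.
R1 is strictly dominated by R3, so Row never plays it.
1 is strictly dominated by 2 (it gives Row strictly more in every row), so Column never plays it.
On the remaining 2×2 (R2, R3 vs 2, 3):
Let Row play R2 with probability p. Expected payoff against 2: 5p + 7(1−p) = −2p + 7; against 3: 6p + 5(1−p) = p + 5.
Setting these equal: −2p + 7 = p + 5 ⇒ −3p = -2 ⇒ p = 2/3, and the value is (-2)·(2/3) + 7 = 17/3.
For Column: with q = P(2), equating R2's and R3's payoffs gives −q + 6 = 2q + 5 ⇒ q = 1/3.

17/3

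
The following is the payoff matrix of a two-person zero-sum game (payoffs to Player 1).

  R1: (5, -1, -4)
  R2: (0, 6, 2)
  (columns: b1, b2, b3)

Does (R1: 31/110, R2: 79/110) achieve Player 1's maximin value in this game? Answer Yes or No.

No

Against b1 this mix gives (31/110)·5 + (79/110)·0 = 31/22.
Against b2 this mix gives (31/110)·(-1) + (79/110)·6 = 443/110.
Against b3 this mix gives (31/110)·(-4) + (79/110)·2 = 17/55.
Player 2 will play b3, holding Player 1 to 17/55. Shifting weight toward the row that does better against b3 would raise this floor (the equalizing mix achieves 10/11 against both b3 and b1), so the proposed strategy is not optimal.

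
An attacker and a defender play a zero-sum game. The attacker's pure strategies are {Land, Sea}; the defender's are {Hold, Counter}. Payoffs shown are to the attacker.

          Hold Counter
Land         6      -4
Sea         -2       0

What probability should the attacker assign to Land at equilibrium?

1/6

Row minima: Land → -4, Sea → -2; maximin = -2.
Column maxima: Hold → 6, Counter → 0; minimax = 0.
-2 ≠ 0, so there is no saddle point; optimal play is mixed.
Let the attacker play Land with probability p. Expected payoff against Hold: 6p + (-2)(1−p) = 8p − 2; against Counter: (-4)p + 0(1−p) = −4p.
Setting these equal: 8p − 2 = −4p ⇒ 12p = 2 ⇒ p = 1/6, and the value is (8)·(1/6) − 2 = -2/3.
For the defender: with q = P(Hold), equating Land's and Sea's payoffs gives 10q − 4 = −2q ⇒ q = 1/3.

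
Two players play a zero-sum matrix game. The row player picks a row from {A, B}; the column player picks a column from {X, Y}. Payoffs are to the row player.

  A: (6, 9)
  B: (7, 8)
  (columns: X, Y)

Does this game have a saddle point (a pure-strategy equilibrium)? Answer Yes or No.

Row minima: A → 6, B → 7; maximin = 7.
Column maxima: X → 7, Y → 9; minimax = 7.
maximin = minimax = 7, so a saddle point exists.

Yes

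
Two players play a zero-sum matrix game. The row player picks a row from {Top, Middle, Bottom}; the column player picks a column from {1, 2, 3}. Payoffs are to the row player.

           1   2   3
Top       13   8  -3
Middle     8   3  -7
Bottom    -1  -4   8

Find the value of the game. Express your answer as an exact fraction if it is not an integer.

52/23

Row minima: Top → -3, Middle → -7, Bottom → -4; maximin = -3.
Column maxima: 1 → 13, 2 → 8, 3 → 8; minimax = 8.
-3 ≠ 8, so there is no saddle point; optimal play is mixed.
Middle is strictly dominated by Top, so the row player never plays it.
1 is strictly dominated by 2 (it gives the row player strictly more in every row), so the column player never plays it.
On the remaining 2×2 (Top, Bottom vs 2, 3):
Let the row player play Top with probability p. Expected payoff against 2: 8p + (-4)(1−p) = 12p − 4; against 3: (-3)p + 8(1−p) = −11p + 8.
Setting these equal: 12p − 4 = −11p + 8 ⇒ 23p = 12 ⇒ p = 12/23, and the value is (12)·(12/23) − 4 = 52/23.
For the column player: with q = P(2), equating Top's and Bottom's payoffs gives 11q − 3 = −12q + 8 ⇒ q = 11/23.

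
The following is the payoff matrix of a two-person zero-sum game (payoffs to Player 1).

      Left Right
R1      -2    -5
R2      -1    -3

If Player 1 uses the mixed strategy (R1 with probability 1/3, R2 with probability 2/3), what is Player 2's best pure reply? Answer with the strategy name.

If Player 2 plays Left, Player 1's expected payoff is (1/3)·(-2) + (2/3)·(-1) = -4/3.
If Player 2 plays Right, Player 1's expected payoff is (1/3)·(-5) + (2/3)·(-3) = -11/3.
Player 2 minimizes Player 1's payoff; the smallest is -11/3, so the best response is Right.

Right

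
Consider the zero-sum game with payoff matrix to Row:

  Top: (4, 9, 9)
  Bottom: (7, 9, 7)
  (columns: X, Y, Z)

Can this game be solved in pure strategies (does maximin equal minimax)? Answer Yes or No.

Row minima: Top → 4, Bottom → 7; maximin = 7.
Column maxima: X → 7, Y → 9, Z → 9; minimax = 7.
maximin = minimax = 7, so a saddle point exists.

Yes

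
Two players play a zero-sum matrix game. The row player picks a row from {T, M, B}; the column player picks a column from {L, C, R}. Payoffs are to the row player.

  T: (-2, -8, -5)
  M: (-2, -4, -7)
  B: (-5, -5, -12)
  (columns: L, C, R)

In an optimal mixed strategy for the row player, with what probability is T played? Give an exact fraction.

Row minima: T → -8, M → -7, B → -12; maximin = -7.
Column maxima: L → -2, C → -4, R → -5; minimax = -5.
-7 ≠ -5, so there is no saddle point; optimal play is mixed.
B is strictly dominated by M, so the row player never plays it.
With B eliminated, L is strictly dominated by C (it gives the row player strictly more in every remaining row), so the column player never plays it.
On the remaining 2×2 (T, M vs C, R):
Let the row player play T with probability p. Expected payoff against C: (-8)p + (-4)(1−p) = −4p − 4; against R: (-5)p + (-7)(1−p) = 2p − 7.
Setting these equal: −4p − 4 = 2p − 7 ⇒ −6p = -3 ⇒ p = 1/2, and the value is (-4)·(1/2) − 4 = -6.
For the column player: with q = P(C), equating T's and M's payoffs gives −3q − 5 = 3q − 7 ⇒ q = 1/3.

1/2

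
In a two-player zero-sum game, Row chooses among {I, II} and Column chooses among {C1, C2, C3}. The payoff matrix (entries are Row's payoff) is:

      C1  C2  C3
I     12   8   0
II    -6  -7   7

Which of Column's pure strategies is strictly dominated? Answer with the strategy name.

C1

C2 holds Row's payoff strictly below C1 in every row: 8 < 12, -7 < -6.
So C1 is strictly dominated for Column.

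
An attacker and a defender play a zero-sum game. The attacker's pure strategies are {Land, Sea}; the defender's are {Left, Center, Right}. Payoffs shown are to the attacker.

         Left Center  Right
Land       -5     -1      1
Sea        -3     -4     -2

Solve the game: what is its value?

Row minima: Land → -5, Sea → -4; maximin = -4.
Column maxima: Left → -3, Center → -1, Right → 1; minimax = -3.
-4 ≠ -3, so there is no saddle point; optimal play is mixed.
Right is strictly dominated by Left (it gives the attacker strictly more in every row), so the defender never plays it.
On the remaining 2×2 (Land, Sea vs Left, Center):
Let the attacker play Land with probability p. Expected payoff against Left: (-5)p + (-3)(1−p) = −2p − 3; against Center: (-1)p + (-4)(1−p) = 3p − 4.
Setting these equal: −2p − 3 = 3p − 4 ⇒ −5p = -1 ⇒ p = 1/5, and the value is (-2)·(1/5) − 3 = -17/5.
For the defender: with q = P(Left), equating Land's and Sea's payoffs gives −4q − 1 = q − 4 ⇒ q = 3/5.

-17/5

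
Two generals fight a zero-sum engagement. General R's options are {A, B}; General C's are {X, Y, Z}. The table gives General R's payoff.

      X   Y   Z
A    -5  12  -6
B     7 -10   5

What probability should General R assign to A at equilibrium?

Row minima: A → -6, B → -10; maximin = -6.
Column maxima: X → 7, Y → 12, Z → 5; minimax = 5.
-6 ≠ 5, so there is no saddle point; optimal play is mixed.
X is strictly dominated by Z (it gives General R strictly more in every row), so General C never plays it.
On the remaining 2×2 (A, B vs Y, Z):
Let General R play A with probability p. Expected payoff against Y: 12p + (-10)(1−p) = 22p − 10; against Z: (-6)p + 5(1−p) = −11p + 5.
Setting these equal: 22p − 10 = −11p + 5 ⇒ 33p = 15 ⇒ p = 5/11, and the value is (22)·(5/11) − 10 = 0.
For General C: with q = P(Y), equating A's and B's payoffs gives 18q − 6 = −15q + 5 ⇒ q = 1/3.

5/11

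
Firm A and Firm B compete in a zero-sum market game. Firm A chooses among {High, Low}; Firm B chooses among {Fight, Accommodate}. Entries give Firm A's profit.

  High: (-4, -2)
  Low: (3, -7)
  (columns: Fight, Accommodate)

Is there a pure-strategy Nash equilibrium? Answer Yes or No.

Row minima: High → -4, Low → -7; maximin = -4.
Column maxima: Fight → 3, Accommodate → -2; minimax = -2.
-4 ≠ -2, so no pure-strategy equilibrium exists.

No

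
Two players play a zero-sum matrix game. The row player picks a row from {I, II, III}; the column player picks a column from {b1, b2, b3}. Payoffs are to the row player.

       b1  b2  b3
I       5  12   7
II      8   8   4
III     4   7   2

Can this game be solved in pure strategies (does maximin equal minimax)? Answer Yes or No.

No

Row minima: I → 5, II → 4, III → 2; maximin = 5.
Column maxima: b1 → 8, b2 → 12, b3 → 7; minimax = 7.
5 ≠ 7, so no pure-strategy equilibrium exists.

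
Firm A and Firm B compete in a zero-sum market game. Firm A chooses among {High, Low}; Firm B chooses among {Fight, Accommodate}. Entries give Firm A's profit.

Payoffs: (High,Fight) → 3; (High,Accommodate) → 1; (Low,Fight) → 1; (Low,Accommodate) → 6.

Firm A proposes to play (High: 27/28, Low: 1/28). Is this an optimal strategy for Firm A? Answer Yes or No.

No

Against Fight this mix gives (27/28)·3 + (1/28)·1 = 41/14.
Against Accommodate this mix gives (27/28)·1 + (1/28)·6 = 33/28.
Firm B will play Accommodate, holding Firm A to 33/28. Shifting weight toward the row that does better against Accommodate would raise this floor (the equalizing mix achieves 17/7 against both Accommodate and Fight), so the proposed strategy is not optimal.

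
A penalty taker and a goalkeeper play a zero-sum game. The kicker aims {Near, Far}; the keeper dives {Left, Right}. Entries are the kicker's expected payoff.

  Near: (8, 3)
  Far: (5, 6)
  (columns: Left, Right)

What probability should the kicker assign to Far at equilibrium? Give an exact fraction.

Row minima: Near → 3, Far → 5; maximin = 5.
Column maxima: Left → 8, Right → 6; minimax = 6.
5 ≠ 6, so there is no saddle point; optimal play is mixed.
Let the kicker play Near with probability p. Expected payoff against Left: 8p + 5(1−p) = 3p + 5; against Right: 3p + 6(1−p) = −3p + 6.
Setting these equal: 3p + 5 = −3p + 6 ⇒ 6p = 1 ⇒ p = 1/6, and the value is (3)·(1/6) + 5 = 11/2.
For the keeper: with q = P(Left), equating Near's and Far's payoffs gives 5q + 3 = −q + 6 ⇒ q = 1/2.

5/6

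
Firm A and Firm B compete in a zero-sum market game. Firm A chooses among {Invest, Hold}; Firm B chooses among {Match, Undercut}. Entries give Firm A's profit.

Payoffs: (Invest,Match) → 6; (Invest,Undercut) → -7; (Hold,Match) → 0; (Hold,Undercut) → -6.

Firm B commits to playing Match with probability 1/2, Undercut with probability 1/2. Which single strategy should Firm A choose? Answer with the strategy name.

Expected payoff of Invest: (1/2)·6 + (1/2)·(-7) = -1/2.
Expected payoff of Hold: (1/2)·0 + (1/2)·(-6) = -3.
The largest is -1/2, so Firm A's best response is Invest.

Invest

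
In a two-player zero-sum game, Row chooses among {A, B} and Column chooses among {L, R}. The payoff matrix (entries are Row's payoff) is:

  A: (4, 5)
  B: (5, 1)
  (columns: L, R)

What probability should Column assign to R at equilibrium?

Row minima: A → 4, B → 1; maximin = 4.
Column maxima: L → 5, R → 5; minimax = 5.
4 ≠ 5, so there is no saddle point; optimal play is mixed.
Let Row play A with probability p. Expected payoff against L: 4p + 5(1−p) = −p + 5; against R: 5p + 1(1−p) = 4p + 1.
Setting these equal: −p + 5 = 4p + 1 ⇒ −5p = -4 ⇒ p = 4/5, and the value is (-1)·(4/5) + 5 = 21/5.
For Column: with q = P(L), equating A's and B's payoffs gives −q + 5 = 4q + 1 ⇒ q = 4/5.

1/5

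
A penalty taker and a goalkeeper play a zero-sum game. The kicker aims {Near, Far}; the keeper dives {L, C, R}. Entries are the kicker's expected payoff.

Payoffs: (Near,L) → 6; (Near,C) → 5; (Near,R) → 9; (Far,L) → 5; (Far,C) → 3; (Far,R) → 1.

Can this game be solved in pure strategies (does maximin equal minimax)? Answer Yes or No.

Yes

Row minima: Near → 5, Far → 1; maximin = 5.
Column maxima: L → 6, C → 5, R → 9; minimax = 5.
maximin = minimax = 5, so a saddle point exists.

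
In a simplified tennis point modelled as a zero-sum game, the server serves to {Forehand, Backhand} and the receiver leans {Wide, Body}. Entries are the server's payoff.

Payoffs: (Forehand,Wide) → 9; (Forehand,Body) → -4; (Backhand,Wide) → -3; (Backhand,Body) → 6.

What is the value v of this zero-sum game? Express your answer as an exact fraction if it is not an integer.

21/11

Row minima: Forehand → -4, Backhand → -3; maximin = -3.
Column maxima: Wide → 9, Body → 6; minimax = 6.
-3 ≠ 6, so there is no saddle point; optimal play is mixed.
Let the server play Forehand with probability p. Expected payoff against Wide: 9p + (-3)(1−p) = 12p − 3; against Body: (-4)p + 6(1−p) = −10p + 6.
Setting these equal: 12p − 3 = −10p + 6 ⇒ 22p = 9 ⇒ p = 9/22, and the value is (12)·(9/22) − 3 = 21/11.
For the receiver: with q = P(Wide), equating Forehand's and Backhand's payoffs gives 13q − 4 = −9q + 6 ⇒ q = 5/11.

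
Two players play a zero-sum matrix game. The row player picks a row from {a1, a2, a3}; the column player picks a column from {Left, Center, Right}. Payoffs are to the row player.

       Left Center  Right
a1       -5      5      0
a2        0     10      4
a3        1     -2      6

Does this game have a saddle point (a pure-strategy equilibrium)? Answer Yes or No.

No

Row minima: a1 → -5, a2 → 0, a3 → -2; maximin = 0.
Column maxima: Left → 1, Center → 10, Right → 6; minimax = 1.
0 ≠ 1, so no pure-strategy equilibrium exists.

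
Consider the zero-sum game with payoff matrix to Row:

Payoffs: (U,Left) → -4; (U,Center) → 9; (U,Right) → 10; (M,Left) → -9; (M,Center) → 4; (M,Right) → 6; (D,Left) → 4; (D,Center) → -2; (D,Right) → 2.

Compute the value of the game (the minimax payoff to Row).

Row minima: U → -4, M → -9, D → -2; maximin = -2.
Column maxima: Left → 4, Center → 9, Right → 10; minimax = 4.
-2 ≠ 4, so there is no saddle point; optimal play is mixed.
M is strictly dominated by U, so Row never plays it.
Right is strictly dominated by Center (it gives Row strictly more in every row), so Column never plays it.
On the remaining 2×2 (U, D vs Left, Center):
Let Row play U with probability p. Expected payoff against Left: (-4)p + 4(1−p) = −8p + 4; against Center: 9p + (-2)(1−p) = 11p − 2.
Setting these equal: −8p + 4 = 11p − 2 ⇒ −19p = -6 ⇒ p = 6/19, and the value is (-8)·(6/19) + 4 = 28/19.
For Column: with q = P(Left), equating U's and D's payoffs gives −13q + 9 = 6q − 2 ⇒ q = 11/19.

28/19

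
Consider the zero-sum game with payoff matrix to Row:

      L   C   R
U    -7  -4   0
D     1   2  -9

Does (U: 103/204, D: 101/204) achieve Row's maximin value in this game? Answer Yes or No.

No

Against L this mix gives (103/204)·(-7) + (101/204)·1 = -155/51.
Against C this mix gives (103/204)·(-4) + (101/204)·2 = -35/34.
Against R this mix gives (103/204)·0 + (101/204)·(-9) = -303/68.
Column will play R, holding Row to -303/68. Shifting weight toward the row that does better against R would raise this floor (the equalizing mix achieves -63/17 against both R and L), so the proposed strategy is not optimal.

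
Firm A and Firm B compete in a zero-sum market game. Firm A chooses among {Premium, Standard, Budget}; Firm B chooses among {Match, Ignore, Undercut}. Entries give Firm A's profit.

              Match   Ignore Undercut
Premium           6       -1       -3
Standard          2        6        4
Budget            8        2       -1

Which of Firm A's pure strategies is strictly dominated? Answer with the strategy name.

Premium

Budget gives a strictly higher payoff than Premium against every column: 8 > 6, 2 > -1, -1 > -3.
So Premium is strictly dominated and Firm A never plays it.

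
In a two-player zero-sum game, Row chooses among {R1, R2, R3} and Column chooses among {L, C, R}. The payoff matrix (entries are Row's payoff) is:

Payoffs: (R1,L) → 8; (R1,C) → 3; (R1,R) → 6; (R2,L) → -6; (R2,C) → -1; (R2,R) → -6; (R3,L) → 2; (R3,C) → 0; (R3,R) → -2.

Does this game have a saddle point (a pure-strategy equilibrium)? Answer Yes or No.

Yes

Row minima: R1 → 3, R2 → -6, R3 → -2; maximin = 3.
Column maxima: L → 8, C → 3, R → 6; minimax = 3.
maximin = minimax = 3, so a saddle point exists.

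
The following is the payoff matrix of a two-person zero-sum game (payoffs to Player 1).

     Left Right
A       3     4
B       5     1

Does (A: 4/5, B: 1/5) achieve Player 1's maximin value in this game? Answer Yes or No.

Yes

Against Left this mix gives (4/5)·3 + (1/5)·5 = 17/5.
Against Right this mix gives (4/5)·4 + (1/5)·1 = 17/5.
All of Player 2's active replies (Left, Right) yield 17/5, and no column does worse for Player 1. The mix makes Player 2 indifferent and guarantees 17/5, so it is optimal.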